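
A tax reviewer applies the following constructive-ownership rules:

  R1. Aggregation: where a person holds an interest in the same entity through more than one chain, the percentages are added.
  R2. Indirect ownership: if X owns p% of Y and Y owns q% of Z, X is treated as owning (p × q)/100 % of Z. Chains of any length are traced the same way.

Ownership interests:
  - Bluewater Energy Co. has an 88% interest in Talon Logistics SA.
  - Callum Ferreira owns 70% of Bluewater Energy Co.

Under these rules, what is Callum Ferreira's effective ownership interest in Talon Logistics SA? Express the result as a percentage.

61.6%

Chain via Bluewater Energy Co. (R2): 70% × 88% = 61.6% of Talon Logistics SA.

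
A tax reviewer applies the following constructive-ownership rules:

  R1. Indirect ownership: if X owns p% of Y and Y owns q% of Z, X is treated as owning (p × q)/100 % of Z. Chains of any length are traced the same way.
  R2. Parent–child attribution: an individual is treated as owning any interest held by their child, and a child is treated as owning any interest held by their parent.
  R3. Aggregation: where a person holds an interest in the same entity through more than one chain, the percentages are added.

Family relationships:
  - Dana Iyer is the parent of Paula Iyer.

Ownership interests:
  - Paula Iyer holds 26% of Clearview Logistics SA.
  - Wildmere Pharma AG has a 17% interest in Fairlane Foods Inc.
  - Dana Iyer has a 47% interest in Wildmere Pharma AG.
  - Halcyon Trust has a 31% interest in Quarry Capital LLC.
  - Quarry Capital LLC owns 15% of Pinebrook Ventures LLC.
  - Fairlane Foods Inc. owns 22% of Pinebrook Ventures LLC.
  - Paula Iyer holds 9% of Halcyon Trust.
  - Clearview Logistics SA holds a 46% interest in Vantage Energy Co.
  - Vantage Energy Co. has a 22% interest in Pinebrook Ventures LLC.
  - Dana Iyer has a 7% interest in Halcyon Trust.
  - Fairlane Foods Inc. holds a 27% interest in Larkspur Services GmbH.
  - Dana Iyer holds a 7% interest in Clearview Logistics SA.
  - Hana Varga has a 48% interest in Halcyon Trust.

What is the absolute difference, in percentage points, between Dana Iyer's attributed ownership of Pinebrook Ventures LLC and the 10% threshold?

4.1586

By parent–child attribution (R2), Dana Iyer is treated as also owning Paula Iyer's interest in Halcyon Trust, giving 7% + 9% = 16%.
By parent–child attribution (R2), Dana Iyer is treated as also owning Paula Iyer's interest in Clearview Logistics SA, giving 7% + 26% = 33%.
Chain via Wildmere Pharma AG → Fairlane Foods Inc. (R1): 47% × 17% × 22% = 1.7578% of Pinebrook Ventures LLC.
Chain via Halcyon Trust → Quarry Capital LLC (R1): 16% × 31% × 15% = 0.744% of Pinebrook Ventures LLC.
Chain via Clearview Logistics SA → Vantage Energy Co. (R1): 33% × 46% × 22% = 3.3396% of Pinebrook Ventures LLC.
Aggregating (R3): 1.7578% + 0.744% + 3.3396% = 5.8414%.
5.8414% falls short of the 10% threshold by 4.1586 percentage points.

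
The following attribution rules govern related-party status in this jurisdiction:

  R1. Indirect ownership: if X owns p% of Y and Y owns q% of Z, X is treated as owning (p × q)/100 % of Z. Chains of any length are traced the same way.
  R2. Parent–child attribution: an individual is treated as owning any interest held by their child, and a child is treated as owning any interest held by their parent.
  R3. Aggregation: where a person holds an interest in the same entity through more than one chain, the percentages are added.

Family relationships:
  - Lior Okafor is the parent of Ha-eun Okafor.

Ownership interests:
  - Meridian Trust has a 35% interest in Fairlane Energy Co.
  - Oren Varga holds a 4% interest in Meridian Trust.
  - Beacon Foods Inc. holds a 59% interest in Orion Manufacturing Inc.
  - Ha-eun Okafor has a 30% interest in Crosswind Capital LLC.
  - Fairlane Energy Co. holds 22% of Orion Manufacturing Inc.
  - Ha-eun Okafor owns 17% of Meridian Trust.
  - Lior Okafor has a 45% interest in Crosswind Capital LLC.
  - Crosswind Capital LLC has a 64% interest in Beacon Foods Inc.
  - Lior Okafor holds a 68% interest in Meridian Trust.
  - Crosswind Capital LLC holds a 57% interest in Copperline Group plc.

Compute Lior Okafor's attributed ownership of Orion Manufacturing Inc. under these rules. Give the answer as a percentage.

By parent–child attribution (R2), Lior Okafor is treated as also owning Ha-eun Okafor's interest in Crosswind Capital LLC, giving 45% + 30% = 75%.
By parent–child attribution (R2), Lior Okafor is treated as also owning Ha-eun Okafor's interest in Meridian Trust, giving 68% + 17% = 85%.
Chain via Crosswind Capital LLC → Beacon Foods Inc. (R1): 75% × 64% × 59% = 28.32% of Orion Manufacturing Inc.
Chain via Meridian Trust → Fairlane Energy Co. (R1): 85% × 35% × 22% = 6.545% of Orion Manufacturing Inc.
Aggregating (R3): 28.32% + 6.545% = 34.865%.

34.865%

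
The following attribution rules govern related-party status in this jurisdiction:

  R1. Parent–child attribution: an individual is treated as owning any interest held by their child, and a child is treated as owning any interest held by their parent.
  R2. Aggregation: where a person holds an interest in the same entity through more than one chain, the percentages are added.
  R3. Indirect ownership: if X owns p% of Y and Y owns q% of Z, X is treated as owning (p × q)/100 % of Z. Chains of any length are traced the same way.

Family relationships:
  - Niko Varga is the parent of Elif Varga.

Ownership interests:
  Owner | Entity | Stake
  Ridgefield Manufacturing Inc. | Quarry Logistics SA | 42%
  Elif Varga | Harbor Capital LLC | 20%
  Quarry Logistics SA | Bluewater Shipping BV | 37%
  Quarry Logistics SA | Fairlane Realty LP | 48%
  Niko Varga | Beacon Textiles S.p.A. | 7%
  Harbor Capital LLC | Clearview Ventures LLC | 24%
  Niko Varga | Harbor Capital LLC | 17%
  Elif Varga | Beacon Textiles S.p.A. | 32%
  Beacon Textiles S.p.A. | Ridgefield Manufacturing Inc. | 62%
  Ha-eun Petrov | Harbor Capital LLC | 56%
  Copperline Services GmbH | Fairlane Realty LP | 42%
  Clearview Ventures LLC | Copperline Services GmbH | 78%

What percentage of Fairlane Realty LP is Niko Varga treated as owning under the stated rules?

7.783776%

By parent–child attribution (R1), Niko Varga is treated as also owning Elif Varga's interest in Beacon Textiles S.p.A, giving 7% + 32% = 39%.
By parent–child attribution (R1), Niko Varga is treated as also owning Elif Varga's interest in Harbor Capital LLC, giving 17% + 20% = 37%.
Chain via Beacon Textiles S.p.A. → Ridgefield Manufacturing Inc. → Quarry Logistics SA (R3): 39% × 62% × 42% × 48% = 4.874688% of Fairlane Realty LP.
Chain via Harbor Capital LLC → Clearview Ventures LLC → Copperline Services GmbH (R3): 37% × 24% × 78% × 42% = 2.909088% of Fairlane Realty LP.
Aggregating (R2): 4.874688% + 2.909088% = 7.783776%.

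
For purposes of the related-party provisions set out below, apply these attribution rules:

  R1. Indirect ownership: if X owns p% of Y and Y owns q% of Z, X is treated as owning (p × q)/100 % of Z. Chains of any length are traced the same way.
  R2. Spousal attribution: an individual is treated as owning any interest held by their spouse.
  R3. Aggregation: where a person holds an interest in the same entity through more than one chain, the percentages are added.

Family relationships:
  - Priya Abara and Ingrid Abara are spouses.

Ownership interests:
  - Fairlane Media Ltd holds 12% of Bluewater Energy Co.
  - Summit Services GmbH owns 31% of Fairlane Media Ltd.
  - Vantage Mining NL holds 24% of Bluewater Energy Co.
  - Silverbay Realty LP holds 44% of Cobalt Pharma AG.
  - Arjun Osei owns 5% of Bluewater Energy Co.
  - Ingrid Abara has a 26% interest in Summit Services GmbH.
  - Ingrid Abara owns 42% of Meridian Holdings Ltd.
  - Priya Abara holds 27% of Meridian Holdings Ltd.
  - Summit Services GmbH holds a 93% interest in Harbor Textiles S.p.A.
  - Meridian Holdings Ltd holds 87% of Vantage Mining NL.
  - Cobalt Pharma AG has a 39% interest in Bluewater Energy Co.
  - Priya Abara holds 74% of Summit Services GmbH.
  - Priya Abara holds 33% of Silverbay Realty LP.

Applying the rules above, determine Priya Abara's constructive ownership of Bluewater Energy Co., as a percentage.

By spousal attribution (R2), Priya Abara is treated as also owning Ingrid Abara's interest in Summit Services GmbH, giving 74% + 26% = 100%.
By spousal attribution (R2), Priya Abara is treated as also owning Ingrid Abara's interest in Meridian Holdings Ltd, giving 27% + 42% = 69%.
Chain via Summit Services GmbH → Fairlane Media Ltd (R1): 100% × 31% × 12% = 3.72% of Bluewater Energy Co.
Chain via Silverbay Realty LP → Cobalt Pharma AG (R1): 33% × 44% × 39% = 5.6628% of Bluewater Energy Co.
Chain via Meridian Holdings Ltd → Vantage Mining NL (R1): 69% × 87% × 24% = 14.4072% of Bluewater Energy Co.
Aggregating (R3): 3.72% + 5.6628% + 14.4072% = 23.79%.

23.79%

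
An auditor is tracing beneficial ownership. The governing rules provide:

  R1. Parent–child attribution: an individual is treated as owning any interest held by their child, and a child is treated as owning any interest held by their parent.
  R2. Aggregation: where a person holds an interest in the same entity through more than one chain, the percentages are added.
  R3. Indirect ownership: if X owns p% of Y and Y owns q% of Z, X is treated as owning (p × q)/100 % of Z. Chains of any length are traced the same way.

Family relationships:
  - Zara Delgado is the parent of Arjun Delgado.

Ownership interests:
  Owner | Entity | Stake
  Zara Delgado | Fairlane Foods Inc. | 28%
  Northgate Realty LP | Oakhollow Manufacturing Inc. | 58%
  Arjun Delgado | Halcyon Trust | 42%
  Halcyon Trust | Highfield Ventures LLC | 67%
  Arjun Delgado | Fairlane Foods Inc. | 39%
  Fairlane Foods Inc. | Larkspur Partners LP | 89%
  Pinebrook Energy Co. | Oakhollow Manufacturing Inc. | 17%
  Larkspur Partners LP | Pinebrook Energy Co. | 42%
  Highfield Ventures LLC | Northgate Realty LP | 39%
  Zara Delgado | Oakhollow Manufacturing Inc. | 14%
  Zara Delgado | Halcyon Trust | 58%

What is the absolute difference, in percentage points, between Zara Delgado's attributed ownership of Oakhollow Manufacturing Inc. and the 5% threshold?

By parent–child attribution (R1), Zara Delgado is treated as also owning Arjun Delgado's interest in Halcyon Trust, giving 58% + 42% = 100%.
By parent–child attribution (R1), Zara Delgado is treated as also owning Arjun Delgado's interest in Fairlane Foods Inc, giving 28% + 39% = 67%.
Chain via Halcyon Trust → Highfield Ventures LLC → Northgate Realty LP (R3): 100% × 67% × 39% × 58% = 15.1554% of Oakhollow Manufacturing Inc.
Chain via Fairlane Foods Inc. → Larkspur Partners LP → Pinebrook Energy Co. (R3): 67% × 89% × 42% × 17% = 4.257582% of Oakhollow Manufacturing Inc.
Direct interest in Oakhollow Manufacturing Inc: 14%.
Aggregating (R2): 15.1554% + 4.257582% + 14% = 33.412982%.
33.412982% exceeds the 5% threshold by 28.412982 percentage points.

28.412982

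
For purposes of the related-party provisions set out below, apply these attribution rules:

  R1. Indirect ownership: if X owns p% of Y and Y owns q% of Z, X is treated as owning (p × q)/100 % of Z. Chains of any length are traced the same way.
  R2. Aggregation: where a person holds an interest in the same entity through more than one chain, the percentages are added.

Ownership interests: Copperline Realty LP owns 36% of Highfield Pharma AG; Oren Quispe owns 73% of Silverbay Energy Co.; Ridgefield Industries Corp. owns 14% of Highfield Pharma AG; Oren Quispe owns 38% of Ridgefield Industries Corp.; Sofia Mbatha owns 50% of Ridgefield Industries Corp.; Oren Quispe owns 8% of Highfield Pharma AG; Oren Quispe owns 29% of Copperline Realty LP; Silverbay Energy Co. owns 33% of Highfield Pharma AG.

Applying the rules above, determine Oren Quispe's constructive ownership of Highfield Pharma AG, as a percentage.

Chain via Copperline Realty LP (R1): 29% × 36% = 10.44% of Highfield Pharma AG.
Chain via Silverbay Energy Co. (R1): 73% × 33% = 24.09% of Highfield Pharma AG.
Chain via Ridgefield Industries Corp. (R1): 38% × 14% = 5.32% of Highfield Pharma AG.
Direct interest in Highfield Pharma AG: 8%.
Aggregating (R2): 10.44% + 24.09% + 5.32% + 8% = 47.85%.

47.85%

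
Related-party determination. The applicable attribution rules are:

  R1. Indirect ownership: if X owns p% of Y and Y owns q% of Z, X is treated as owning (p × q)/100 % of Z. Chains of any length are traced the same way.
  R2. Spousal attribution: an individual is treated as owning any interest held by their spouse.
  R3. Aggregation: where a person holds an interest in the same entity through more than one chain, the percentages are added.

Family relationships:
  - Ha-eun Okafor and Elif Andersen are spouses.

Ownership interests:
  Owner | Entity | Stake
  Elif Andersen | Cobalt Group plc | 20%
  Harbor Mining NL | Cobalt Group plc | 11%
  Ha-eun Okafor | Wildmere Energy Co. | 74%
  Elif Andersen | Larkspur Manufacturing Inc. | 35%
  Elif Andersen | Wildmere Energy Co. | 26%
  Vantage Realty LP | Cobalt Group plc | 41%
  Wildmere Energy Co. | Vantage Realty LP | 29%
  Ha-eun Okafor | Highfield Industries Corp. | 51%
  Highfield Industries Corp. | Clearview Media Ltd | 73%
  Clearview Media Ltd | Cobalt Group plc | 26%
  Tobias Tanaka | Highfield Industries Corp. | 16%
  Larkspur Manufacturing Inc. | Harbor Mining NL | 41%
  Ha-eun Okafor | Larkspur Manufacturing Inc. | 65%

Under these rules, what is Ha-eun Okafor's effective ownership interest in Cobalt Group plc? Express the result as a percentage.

By spousal attribution (R2), Ha-eun Okafor is treated as also owning Elif Andersen's interest in Wildmere Energy Co, giving 74% + 26% = 100%.
By spousal attribution (R2), Ha-eun Okafor is treated as also owning Elif Andersen's interest in Larkspur Manufacturing Inc, giving 65% + 35% = 100%.
By spousal attribution (R2), Ha-eun Okafor is treated as owning Elif Andersen's 20% interest in Cobalt Group plc.
Chain via Wildmere Energy Co. → Vantage Realty LP (R1): 100% × 29% × 41% = 11.89% of Cobalt Group plc.
Chain via Larkspur Manufacturing Inc. → Harbor Mining NL (R1): 100% × 41% × 11% = 4.51% of Cobalt Group plc.
Chain via Highfield Industries Corp. → Clearview Media Ltd (R1): 51% × 73% × 26% = 9.6798% of Cobalt Group plc.
Direct interest in Cobalt Group plc: 20%.
Aggregating (R3): 11.89% + 4.51% + 9.6798% + 20% = 46.0798%.

46.0798%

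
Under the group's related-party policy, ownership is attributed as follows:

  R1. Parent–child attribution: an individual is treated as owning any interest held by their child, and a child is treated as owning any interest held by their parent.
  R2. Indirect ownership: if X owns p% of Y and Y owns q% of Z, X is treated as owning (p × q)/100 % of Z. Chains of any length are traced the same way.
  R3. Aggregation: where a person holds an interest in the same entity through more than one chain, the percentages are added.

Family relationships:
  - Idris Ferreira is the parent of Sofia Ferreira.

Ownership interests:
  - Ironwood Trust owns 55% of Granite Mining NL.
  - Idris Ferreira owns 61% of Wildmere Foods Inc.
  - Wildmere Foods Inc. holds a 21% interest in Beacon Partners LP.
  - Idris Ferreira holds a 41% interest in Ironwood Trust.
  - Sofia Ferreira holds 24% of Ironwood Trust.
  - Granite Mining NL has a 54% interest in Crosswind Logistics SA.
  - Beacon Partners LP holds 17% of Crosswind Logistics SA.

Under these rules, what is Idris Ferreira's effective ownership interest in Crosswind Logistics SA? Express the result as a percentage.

By parent–child attribution (R1), Idris Ferreira is treated as also owning Sofia Ferreira's interest in Ironwood Trust, giving 41% + 24% = 65%.
Chain via Ironwood Trust → Granite Mining NL (R2): 65% × 55% × 54% = 19.305% of Crosswind Logistics SA.
Chain via Wildmere Foods Inc. → Beacon Partners LP (R2): 61% × 21% × 17% = 2.1777% of Crosswind Logistics SA.
Aggregating (R3): 19.305% + 2.1777% = 21.4827%.

21.4827%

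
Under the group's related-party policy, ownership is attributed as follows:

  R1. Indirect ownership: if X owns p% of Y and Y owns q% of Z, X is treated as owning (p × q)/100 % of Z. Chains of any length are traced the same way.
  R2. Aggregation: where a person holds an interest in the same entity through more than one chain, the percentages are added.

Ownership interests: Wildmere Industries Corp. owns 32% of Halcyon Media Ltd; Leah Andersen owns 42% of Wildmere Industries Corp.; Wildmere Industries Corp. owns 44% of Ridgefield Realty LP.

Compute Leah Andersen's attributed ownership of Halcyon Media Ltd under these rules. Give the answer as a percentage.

Chain via Wildmere Industries Corp. (R1): 42% × 32% = 13.44% of Halcyon Media Ltd.

13.44%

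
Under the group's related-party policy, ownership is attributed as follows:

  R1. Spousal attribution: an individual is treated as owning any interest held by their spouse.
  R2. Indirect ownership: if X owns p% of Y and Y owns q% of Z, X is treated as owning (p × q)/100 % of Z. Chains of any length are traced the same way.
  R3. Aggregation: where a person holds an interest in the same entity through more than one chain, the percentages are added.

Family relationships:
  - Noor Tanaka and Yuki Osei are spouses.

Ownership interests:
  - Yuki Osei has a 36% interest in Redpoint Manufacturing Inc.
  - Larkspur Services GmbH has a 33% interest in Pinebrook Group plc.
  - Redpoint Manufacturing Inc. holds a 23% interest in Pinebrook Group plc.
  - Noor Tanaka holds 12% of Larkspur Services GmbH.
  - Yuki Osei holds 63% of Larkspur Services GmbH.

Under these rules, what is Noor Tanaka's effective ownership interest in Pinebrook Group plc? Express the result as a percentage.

By spousal attribution (R1), Noor Tanaka is treated as also owning Yuki Osei's interest in Larkspur Services GmbH, giving 12% + 63% = 75%.
By spousal attribution (R1), Noor Tanaka is treated as owning Yuki Osei's 36% interest in Redpoint Manufacturing Inc.
Chain via Larkspur Services GmbH (R2): 75% × 33% = 24.75% of Pinebrook Group plc.
Chain via Redpoint Manufacturing Inc. (R2): 36% × 23% = 8.28% of Pinebrook Group plc.
Aggregating (R3): 24.75% + 8.28% = 33.03%.

33.03%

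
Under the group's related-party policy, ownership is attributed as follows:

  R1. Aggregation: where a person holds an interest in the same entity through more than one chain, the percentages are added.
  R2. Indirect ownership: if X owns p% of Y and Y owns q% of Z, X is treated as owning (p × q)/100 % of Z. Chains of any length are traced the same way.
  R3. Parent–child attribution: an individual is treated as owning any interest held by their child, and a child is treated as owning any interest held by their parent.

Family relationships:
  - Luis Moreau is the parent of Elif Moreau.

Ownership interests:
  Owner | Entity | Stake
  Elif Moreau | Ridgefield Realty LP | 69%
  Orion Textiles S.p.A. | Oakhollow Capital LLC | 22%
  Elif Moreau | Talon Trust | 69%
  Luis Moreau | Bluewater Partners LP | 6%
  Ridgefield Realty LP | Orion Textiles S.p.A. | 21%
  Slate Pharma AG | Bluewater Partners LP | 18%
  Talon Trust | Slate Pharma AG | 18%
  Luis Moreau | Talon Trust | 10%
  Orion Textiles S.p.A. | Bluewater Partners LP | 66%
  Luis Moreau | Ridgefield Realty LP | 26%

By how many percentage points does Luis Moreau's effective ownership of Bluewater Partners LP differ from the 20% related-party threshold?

By parent–child attribution (R3), Luis Moreau is treated as also owning Elif Moreau's interest in Ridgefield Realty LP, giving 26% + 69% = 95%.
By parent–child attribution (R3), Luis Moreau is treated as also owning Elif Moreau's interest in Talon Trust, giving 10% + 69% = 79%.
Chain via Ridgefield Realty LP → Orion Textiles S.p.A. (R2): 95% × 21% × 66% = 13.167% of Bluewater Partners LP.
Chain via Talon Trust → Slate Pharma AG (R2): 79% × 18% × 18% = 2.5596% of Bluewater Partners LP.
Direct interest in Bluewater Partners LP: 6%.
Aggregating (R1): 13.167% + 2.5596% + 6% = 21.7266%.
21.7266% exceeds the 20% threshold by 1.7266 percentage points.

1.7266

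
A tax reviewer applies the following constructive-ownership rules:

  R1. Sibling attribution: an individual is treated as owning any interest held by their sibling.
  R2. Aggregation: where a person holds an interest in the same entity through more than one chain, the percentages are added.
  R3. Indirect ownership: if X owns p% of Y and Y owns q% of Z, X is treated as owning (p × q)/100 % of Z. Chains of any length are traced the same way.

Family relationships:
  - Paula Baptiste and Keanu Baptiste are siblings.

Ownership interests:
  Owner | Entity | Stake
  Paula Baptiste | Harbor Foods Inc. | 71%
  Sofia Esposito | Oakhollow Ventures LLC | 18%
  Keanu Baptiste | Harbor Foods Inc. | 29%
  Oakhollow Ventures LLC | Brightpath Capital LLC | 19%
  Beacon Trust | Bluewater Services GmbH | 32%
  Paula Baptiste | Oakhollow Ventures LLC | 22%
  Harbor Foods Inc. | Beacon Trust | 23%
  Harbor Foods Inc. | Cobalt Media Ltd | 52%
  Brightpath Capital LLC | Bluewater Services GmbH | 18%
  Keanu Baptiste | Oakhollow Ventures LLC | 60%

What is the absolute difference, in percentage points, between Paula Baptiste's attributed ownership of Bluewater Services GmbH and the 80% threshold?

By sibling attribution (R1), Paula Baptiste is treated as also owning Keanu Baptiste's interest in Harbor Foods Inc, giving 71% + 29% = 100%.
By sibling attribution (R1), Paula Baptiste is treated as also owning Keanu Baptiste's interest in Oakhollow Ventures LLC, giving 22% + 60% = 82%.
Chain via Harbor Foods Inc. → Beacon Trust (R3): 100% × 23% × 32% = 7.36% of Bluewater Services GmbH.
Chain via Oakhollow Ventures LLC → Brightpath Capital LLC (R3): 82% × 19% × 18% = 2.8044% of Bluewater Services GmbH.
Aggregating (R2): 7.36% + 2.8044% = 10.1644%.
10.1644% falls short of the 80% threshold by 69.8356 percentage points.

69.8356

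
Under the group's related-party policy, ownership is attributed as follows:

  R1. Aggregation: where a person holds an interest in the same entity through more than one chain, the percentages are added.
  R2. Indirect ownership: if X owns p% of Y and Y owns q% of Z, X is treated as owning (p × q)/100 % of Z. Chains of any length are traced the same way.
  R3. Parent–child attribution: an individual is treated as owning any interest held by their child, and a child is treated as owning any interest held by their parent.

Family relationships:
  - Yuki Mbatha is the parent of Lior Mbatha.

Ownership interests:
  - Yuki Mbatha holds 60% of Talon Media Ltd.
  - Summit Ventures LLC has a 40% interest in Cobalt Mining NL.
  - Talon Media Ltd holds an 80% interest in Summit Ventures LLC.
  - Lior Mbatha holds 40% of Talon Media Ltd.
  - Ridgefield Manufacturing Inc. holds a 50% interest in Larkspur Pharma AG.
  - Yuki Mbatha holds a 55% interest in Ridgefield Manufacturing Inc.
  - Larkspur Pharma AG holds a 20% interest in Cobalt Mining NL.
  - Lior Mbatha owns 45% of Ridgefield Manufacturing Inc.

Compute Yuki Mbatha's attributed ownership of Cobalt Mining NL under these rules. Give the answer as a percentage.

By parent–child attribution (R3), Yuki Mbatha is treated as also owning Lior Mbatha's interest in Talon Media Ltd, giving 60% + 40% = 100%.
By parent–child attribution (R3), Yuki Mbatha is treated as also owning Lior Mbatha's interest in Ridgefield Manufacturing Inc, giving 55% + 45% = 100%.
Chain via Talon Media Ltd → Summit Ventures LLC (R2): 100% × 80% × 40% = 32% of Cobalt Mining NL.
Chain via Ridgefield Manufacturing Inc. → Larkspur Pharma AG (R2): 100% × 50% × 20% = 10% of Cobalt Mining NL.
Aggregating (R1): 32% + 10% = 42%.

42%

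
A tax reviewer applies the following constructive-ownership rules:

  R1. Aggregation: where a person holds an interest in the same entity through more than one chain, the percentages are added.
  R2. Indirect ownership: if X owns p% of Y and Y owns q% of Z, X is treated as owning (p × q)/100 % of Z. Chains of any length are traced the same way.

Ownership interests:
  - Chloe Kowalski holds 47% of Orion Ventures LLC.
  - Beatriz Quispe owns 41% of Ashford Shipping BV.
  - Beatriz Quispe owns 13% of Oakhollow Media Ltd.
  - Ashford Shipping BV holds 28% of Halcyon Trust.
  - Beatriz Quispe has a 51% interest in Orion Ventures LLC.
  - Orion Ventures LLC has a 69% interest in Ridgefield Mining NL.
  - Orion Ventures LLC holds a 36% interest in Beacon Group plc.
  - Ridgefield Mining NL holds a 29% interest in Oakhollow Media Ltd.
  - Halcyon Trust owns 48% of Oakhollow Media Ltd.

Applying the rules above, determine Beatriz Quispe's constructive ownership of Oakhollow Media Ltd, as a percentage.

Chain via Ashford Shipping BV → Halcyon Trust (R2): 41% × 28% × 48% = 5.5104% of Oakhollow Media Ltd.
Chain via Orion Ventures LLC → Ridgefield Mining NL (R2): 51% × 69% × 29% = 10.2051% of Oakhollow Media Ltd.
Direct interest in Oakhollow Media Ltd: 13%.
Aggregating (R1): 5.5104% + 10.2051% + 13% = 28.7155%.

28.7155%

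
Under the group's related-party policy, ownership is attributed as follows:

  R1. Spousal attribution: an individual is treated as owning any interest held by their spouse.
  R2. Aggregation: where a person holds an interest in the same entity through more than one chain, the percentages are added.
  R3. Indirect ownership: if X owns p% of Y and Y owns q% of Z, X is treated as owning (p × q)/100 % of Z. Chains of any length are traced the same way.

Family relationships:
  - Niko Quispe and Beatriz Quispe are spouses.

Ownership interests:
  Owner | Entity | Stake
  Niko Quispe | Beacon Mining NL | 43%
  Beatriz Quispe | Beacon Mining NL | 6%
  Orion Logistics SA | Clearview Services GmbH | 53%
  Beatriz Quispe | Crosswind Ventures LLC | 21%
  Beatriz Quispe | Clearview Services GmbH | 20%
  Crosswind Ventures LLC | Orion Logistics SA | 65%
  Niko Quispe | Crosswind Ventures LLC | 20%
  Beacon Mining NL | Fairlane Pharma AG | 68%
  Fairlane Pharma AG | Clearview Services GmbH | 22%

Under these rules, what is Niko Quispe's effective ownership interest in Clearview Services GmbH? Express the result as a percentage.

41.4549%

By spousal attribution (R1), Niko Quispe is treated as also owning Beatriz Quispe's interest in Beacon Mining NL, giving 43% + 6% = 49%.
By spousal attribution (R1), Niko Quispe is treated as also owning Beatriz Quispe's interest in Crosswind Ventures LLC, giving 20% + 21% = 41%.
By spousal attribution (R1), Niko Quispe is treated as owning Beatriz Quispe's 20% interest in Clearview Services GmbH.
Chain via Beacon Mining NL → Fairlane Pharma AG (R3): 49% × 68% × 22% = 7.3304% of Clearview Services GmbH.
Chain via Crosswind Ventures LLC → Orion Logistics SA (R3): 41% × 65% × 53% = 14.1245% of Clearview Services GmbH.
Direct interest in Clearview Services GmbH: 20%.
Aggregating (R2): 7.3304% + 14.1245% + 20% = 41.4549%.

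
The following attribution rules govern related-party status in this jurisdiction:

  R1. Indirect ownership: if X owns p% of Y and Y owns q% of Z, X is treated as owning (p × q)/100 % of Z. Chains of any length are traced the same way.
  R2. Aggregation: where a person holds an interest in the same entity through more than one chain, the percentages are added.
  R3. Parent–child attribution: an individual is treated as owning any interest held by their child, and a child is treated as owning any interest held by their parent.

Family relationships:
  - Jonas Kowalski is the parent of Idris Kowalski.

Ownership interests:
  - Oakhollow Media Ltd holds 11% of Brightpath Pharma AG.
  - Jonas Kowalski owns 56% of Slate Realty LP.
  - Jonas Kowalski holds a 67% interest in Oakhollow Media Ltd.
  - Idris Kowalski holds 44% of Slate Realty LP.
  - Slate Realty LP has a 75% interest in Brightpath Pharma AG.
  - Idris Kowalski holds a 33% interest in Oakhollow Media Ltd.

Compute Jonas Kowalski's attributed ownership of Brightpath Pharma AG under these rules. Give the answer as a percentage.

By parent–child attribution (R3), Jonas Kowalski is treated as also owning Idris Kowalski's interest in Oakhollow Media Ltd, giving 67% + 33% = 100%.
By parent–child attribution (R3), Jonas Kowalski is treated as also owning Idris Kowalski's interest in Slate Realty LP, giving 56% + 44% = 100%.
Chain via Oakhollow Media Ltd (R1): 100% × 11% = 11% of Brightpath Pharma AG.
Chain via Slate Realty LP (R1): 100% × 75% = 75% of Brightpath Pharma AG.
Aggregating (R2): 11% + 75% = 86%.

86%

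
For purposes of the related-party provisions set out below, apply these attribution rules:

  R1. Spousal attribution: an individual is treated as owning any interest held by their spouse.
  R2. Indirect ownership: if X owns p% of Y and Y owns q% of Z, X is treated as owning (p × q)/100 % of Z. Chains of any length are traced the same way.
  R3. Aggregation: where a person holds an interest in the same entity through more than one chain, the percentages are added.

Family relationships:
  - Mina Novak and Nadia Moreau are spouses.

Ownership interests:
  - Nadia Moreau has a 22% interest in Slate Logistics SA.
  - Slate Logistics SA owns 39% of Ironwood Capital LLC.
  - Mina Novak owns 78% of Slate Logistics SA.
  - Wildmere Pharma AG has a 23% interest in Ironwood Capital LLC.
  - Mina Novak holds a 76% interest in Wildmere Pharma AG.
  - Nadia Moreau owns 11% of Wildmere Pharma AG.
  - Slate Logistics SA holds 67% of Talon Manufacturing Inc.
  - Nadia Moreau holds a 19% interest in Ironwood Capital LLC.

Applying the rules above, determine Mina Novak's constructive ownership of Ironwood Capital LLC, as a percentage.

By spousal attribution (R1), Mina Novak is treated as also owning Nadia Moreau's interest in Slate Logistics SA, giving 78% + 22% = 100%.
By spousal attribution (R1), Mina Novak is treated as also owning Nadia Moreau's interest in Wildmere Pharma AG, giving 76% + 11% = 87%.
By spousal attribution (R1), Mina Novak is treated as owning Nadia Moreau's 19% interest in Ironwood Capital LLC.
Chain via Slate Logistics SA (R2): 100% × 39% = 39% of Ironwood Capital LLC.
Chain via Wildmere Pharma AG (R2): 87% × 23% = 20.01% of Ironwood Capital LLC.
Direct interest in Ironwood Capital LLC: 19%.
Aggregating (R3): 39% + 20.01% + 19% = 78.01%.

78.01%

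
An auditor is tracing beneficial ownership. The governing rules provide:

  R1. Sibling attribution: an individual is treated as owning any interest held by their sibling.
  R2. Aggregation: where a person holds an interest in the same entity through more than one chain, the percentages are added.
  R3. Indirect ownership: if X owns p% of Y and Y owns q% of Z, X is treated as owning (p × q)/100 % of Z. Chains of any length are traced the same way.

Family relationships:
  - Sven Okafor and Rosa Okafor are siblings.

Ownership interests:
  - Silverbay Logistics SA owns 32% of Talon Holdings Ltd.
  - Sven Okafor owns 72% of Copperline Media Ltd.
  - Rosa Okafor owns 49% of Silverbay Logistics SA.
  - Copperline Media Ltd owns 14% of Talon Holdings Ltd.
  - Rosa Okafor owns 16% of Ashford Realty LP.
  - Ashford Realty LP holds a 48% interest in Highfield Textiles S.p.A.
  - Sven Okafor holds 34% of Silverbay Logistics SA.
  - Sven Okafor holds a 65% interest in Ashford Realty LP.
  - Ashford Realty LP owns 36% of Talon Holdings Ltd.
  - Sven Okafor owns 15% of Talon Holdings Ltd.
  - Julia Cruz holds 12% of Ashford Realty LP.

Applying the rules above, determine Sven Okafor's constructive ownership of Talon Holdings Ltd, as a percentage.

80.8%

By sibling attribution (R1), Sven Okafor is treated as also owning Rosa Okafor's interest in Silverbay Logistics SA, giving 34% + 49% = 83%.
By sibling attribution (R1), Sven Okafor is treated as also owning Rosa Okafor's interest in Ashford Realty LP, giving 65% + 16% = 81%.
Chain via Silverbay Logistics SA (R3): 83% × 32% = 26.56% of Talon Holdings Ltd.
Chain via Copperline Media Ltd (R3): 72% × 14% = 10.08% of Talon Holdings Ltd.
Chain via Ashford Realty LP (R3): 81% × 36% = 29.16% of Talon Holdings Ltd.
Direct interest in Talon Holdings Ltd: 15%.
Aggregating (R2): 26.56% + 10.08% + 29.16% + 15% = 80.8%.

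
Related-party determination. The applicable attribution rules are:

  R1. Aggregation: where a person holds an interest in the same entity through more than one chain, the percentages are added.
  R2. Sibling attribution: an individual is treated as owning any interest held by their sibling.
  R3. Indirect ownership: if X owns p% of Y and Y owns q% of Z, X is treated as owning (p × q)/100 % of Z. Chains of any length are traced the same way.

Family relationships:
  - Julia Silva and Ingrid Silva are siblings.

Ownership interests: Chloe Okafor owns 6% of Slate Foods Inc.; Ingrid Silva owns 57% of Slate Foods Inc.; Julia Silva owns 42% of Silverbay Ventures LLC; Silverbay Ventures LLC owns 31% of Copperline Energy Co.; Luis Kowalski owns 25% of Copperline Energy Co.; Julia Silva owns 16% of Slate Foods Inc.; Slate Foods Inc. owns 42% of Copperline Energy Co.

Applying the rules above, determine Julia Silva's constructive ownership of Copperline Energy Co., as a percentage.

43.68%

By sibling attribution (R2), Julia Silva is treated as also owning Ingrid Silva's interest in Slate Foods Inc, giving 16% + 57% = 73%.
Chain via Slate Foods Inc. (R3): 73% × 42% = 30.66% of Copperline Energy Co.
Chain via Silverbay Ventures LLC (R3): 42% × 31% = 13.02% of Copperline Energy Co.
Aggregating (R1): 30.66% + 13.02% = 43.68%.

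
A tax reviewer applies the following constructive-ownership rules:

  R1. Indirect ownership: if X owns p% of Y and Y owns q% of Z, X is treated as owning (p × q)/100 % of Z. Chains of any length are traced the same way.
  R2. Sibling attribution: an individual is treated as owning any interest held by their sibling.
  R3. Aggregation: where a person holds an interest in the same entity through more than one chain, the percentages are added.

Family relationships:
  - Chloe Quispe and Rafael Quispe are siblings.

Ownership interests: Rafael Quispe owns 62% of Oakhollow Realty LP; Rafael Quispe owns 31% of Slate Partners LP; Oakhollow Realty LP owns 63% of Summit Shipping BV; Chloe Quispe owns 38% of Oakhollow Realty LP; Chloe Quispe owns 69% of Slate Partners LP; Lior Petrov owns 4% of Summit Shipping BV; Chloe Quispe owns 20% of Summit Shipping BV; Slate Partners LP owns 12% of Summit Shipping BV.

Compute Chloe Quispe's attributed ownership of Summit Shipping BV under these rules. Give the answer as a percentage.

By sibling attribution (R2), Chloe Quispe is treated as also owning Rafael Quispe's interest in Slate Partners LP, giving 69% + 31% = 100%.
By sibling attribution (R2), Chloe Quispe is treated as also owning Rafael Quispe's interest in Oakhollow Realty LP, giving 38% + 62% = 100%.
Chain via Slate Partners LP (R1): 100% × 12% = 12% of Summit Shipping BV.
Chain via Oakhollow Realty LP (R1): 100% × 63% = 63% of Summit Shipping BV.
Direct interest in Summit Shipping BV: 20%.
Aggregating (R3): 12% + 63% + 20% = 95%.

95%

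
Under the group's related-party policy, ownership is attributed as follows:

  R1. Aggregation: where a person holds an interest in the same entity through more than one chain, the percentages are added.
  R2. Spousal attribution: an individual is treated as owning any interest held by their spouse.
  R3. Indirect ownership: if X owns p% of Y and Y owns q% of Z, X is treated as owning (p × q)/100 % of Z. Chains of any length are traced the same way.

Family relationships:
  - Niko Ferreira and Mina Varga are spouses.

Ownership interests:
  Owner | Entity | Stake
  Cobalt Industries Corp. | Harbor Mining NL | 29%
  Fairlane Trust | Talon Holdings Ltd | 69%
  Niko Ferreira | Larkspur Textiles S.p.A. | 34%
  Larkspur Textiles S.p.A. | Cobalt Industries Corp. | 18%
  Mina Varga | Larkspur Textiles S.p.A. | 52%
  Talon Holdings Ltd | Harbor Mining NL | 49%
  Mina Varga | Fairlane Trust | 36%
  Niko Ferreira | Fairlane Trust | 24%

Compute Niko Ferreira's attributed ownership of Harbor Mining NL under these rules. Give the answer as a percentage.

By spousal attribution (R2), Niko Ferreira is treated as also owning Mina Varga's interest in Larkspur Textiles S.p.A, giving 34% + 52% = 86%.
By spousal attribution (R2), Niko Ferreira is treated as also owning Mina Varga's interest in Fairlane Trust, giving 24% + 36% = 60%.
Chain via Larkspur Textiles S.p.A. → Cobalt Industries Corp. (R3): 86% × 18% × 29% = 4.4892% of Harbor Mining NL.
Chain via Fairlane Trust → Talon Holdings Ltd (R3): 60% × 69% × 49% = 20.286% of Harbor Mining NL.
Aggregating (R1): 4.4892% + 20.286% = 24.7752%.

24.7752%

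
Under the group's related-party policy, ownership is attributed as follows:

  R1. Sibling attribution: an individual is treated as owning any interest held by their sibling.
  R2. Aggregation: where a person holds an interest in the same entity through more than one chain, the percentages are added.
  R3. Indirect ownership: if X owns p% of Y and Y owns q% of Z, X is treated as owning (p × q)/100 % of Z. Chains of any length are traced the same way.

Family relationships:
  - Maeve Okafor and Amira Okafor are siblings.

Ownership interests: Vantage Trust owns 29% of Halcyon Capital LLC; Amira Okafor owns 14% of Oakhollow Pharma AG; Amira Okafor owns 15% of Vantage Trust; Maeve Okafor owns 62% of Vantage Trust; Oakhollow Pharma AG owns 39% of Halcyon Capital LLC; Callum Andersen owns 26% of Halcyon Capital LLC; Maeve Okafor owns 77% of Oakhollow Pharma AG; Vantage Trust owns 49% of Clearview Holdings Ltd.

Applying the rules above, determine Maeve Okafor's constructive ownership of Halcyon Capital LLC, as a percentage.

57.82%

By sibling attribution (R1), Maeve Okafor is treated as also owning Amira Okafor's interest in Vantage Trust, giving 62% + 15% = 77%.
By sibling attribution (R1), Maeve Okafor is treated as also owning Amira Okafor's interest in Oakhollow Pharma AG, giving 77% + 14% = 91%.
Chain via Vantage Trust (R3): 77% × 29% = 22.33% of Halcyon Capital LLC.
Chain via Oakhollow Pharma AG (R3): 91% × 39% = 35.49% of Halcyon Capital LLC.
Aggregating (R2): 22.33% + 35.49% = 57.82%.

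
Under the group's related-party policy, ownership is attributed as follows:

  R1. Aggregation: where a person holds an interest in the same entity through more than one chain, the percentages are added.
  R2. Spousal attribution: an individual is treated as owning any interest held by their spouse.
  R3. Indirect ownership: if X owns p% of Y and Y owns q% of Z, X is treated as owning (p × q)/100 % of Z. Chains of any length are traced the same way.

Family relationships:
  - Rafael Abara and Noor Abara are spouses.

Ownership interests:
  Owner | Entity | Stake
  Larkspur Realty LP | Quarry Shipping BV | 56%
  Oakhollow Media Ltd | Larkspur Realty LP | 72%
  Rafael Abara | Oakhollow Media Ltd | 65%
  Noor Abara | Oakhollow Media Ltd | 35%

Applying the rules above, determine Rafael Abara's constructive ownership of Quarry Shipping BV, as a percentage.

40.32%

By spousal attribution (R2), Rafael Abara is treated as also owning Noor Abara's interest in Oakhollow Media Ltd, giving 65% + 35% = 100%.
Chain via Oakhollow Media Ltd → Larkspur Realty LP (R3): 100% × 72% × 56% = 40.32% of Quarry Shipping BV.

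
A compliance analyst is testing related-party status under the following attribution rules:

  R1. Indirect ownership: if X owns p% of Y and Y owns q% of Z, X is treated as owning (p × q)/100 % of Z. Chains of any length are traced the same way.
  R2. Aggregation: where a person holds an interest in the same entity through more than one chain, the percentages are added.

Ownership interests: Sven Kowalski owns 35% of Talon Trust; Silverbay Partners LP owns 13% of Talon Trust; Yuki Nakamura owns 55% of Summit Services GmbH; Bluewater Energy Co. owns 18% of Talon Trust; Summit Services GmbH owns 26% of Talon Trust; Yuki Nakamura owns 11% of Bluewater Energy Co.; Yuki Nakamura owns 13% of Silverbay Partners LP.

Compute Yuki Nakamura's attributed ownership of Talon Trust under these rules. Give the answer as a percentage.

Chain via Silverbay Partners LP (R1): 13% × 13% = 1.69% of Talon Trust.
Chain via Bluewater Energy Co. (R1): 11% × 18% = 1.98% of Talon Trust.
Chain via Summit Services GmbH (R1): 55% × 26% = 14.3% of Talon Trust.
Aggregating (R2): 1.69% + 1.98% + 14.3% = 17.97%.

17.97%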